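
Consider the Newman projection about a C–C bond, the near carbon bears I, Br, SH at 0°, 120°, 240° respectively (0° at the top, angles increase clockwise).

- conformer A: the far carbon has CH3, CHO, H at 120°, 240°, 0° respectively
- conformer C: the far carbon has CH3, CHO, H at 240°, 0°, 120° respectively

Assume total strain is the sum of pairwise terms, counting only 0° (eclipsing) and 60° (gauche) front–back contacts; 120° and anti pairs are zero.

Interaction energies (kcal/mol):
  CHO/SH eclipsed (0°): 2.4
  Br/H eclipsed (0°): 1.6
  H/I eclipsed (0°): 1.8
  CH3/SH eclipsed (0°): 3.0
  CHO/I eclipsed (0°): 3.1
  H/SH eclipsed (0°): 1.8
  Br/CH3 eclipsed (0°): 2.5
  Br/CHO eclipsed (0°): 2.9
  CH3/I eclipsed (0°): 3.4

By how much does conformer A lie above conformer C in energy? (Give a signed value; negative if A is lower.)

A (eclipsed): I(0°)/H(0°) eclipsed 1.8; Br(120°)/CH3(120°) eclipsed 2.5; SH(240°)/CHO(240°) eclipsed 2.4 → 6.7 kcal/mol.
C (eclipsed): I(0°)/CHO(0°) eclipsed 3.1; Br(120°)/H(120°) eclipsed 1.6; SH(240°)/CH3(240°) eclipsed 3.0 → 7.7 kcal/mol.
E(A) − E(C) = 6.7 − 7.7 = -1.0 kcal/mol.

-1.0 kcal/mol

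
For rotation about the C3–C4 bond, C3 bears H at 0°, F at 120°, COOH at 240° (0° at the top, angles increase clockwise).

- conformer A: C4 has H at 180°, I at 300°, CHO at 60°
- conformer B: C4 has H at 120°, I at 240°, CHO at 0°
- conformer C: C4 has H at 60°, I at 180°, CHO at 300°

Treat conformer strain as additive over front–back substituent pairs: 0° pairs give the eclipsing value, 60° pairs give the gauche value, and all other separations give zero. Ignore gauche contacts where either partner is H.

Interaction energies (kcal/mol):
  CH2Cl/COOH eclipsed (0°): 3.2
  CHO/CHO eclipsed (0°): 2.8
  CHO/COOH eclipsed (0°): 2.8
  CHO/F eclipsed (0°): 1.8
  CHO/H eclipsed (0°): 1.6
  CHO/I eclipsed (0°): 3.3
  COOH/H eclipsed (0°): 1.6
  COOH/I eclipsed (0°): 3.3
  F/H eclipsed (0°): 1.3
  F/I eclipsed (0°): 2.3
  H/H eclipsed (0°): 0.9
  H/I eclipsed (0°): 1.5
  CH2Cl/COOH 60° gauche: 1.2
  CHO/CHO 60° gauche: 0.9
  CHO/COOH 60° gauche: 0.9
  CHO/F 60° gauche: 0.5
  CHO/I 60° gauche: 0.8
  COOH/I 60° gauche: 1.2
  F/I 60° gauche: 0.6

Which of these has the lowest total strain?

A

A (staggered): F–CHO gauche, COOH–I gauche; 0.5 + 1.2 = 1.7 kcal/mol.
B (eclipsed): H–CHO eclipsed, F–H eclipsed, COOH–I eclipsed; 1.6 + 1.3 + 3.3 = 6.2 kcal/mol.
C (staggered): F–I gauche, COOH–I gauche, COOH–CHO gauche; 0.6 + 1.2 + 0.9 = 2.7 kcal/mol.
A has the lowest total (1.7 kcal/mol).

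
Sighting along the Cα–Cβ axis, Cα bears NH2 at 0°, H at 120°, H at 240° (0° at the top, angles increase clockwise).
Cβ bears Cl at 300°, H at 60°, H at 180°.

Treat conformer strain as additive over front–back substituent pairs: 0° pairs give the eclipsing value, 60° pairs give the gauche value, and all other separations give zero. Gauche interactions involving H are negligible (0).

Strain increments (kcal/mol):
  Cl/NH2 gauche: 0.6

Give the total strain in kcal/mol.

0.6 kcal/mol

This conformer (staggered): NH2–Cl gauche; 0.6 = 0.6 kcal/mol.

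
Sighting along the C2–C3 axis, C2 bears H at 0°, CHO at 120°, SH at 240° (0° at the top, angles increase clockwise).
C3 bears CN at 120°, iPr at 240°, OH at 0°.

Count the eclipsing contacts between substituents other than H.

2

Non-H eclipsing pairs: CHO(120°)/CN(120°); SH(240°)/iPr(240°) — 2 interactions.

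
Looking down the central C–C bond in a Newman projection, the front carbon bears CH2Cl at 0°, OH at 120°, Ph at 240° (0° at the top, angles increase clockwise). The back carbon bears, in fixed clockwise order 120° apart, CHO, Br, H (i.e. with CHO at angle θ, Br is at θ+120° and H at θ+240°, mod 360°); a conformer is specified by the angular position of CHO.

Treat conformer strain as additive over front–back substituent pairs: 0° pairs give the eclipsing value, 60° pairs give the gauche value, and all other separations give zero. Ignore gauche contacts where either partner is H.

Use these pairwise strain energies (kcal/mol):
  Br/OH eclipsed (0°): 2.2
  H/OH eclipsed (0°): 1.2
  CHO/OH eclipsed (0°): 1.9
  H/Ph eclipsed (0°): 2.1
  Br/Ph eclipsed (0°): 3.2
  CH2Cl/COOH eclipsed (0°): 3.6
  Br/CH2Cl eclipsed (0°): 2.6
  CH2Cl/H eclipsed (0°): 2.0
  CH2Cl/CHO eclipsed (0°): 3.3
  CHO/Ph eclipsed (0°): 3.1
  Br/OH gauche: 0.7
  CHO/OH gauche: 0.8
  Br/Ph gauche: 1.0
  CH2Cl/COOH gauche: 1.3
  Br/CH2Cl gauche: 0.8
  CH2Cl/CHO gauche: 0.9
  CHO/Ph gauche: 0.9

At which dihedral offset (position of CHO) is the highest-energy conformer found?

CHO at 0° (eclipsed): CH2Cl–CHO eclipsed, OH–Br eclipsed, Ph–H eclipsed; 3.3 + 2.2 + 2.1 = 7.6 kcal/mol.
CHO at 60° (staggered): CH2Cl–CHO gauche, OH–CHO gauche, OH–Br gauche, Ph–Br gauche; 0.9 + 0.8 + 0.7 + 1.0 = 3.4 kcal/mol.
CHO at 120° (eclipsed): CH2Cl–H eclipsed, OH–CHO eclipsed, Ph–Br eclipsed; 2.0 + 1.9 + 3.2 = 7.1 kcal/mol.
CHO at 180° (staggered): CH2Cl–Br gauche, OH–CHO gauche, Ph–CHO gauche, Ph–Br gauche; 0.8 + 0.8 + 0.9 + 1.0 = 3.5 kcal/mol.
CHO at 240° (eclipsed): CH2Cl–Br eclipsed, OH–H eclipsed, Ph–CHO eclipsed; 2.6 + 1.2 + 3.1 = 6.9 kcal/mol.
CHO at 300° (staggered): CH2Cl–CHO gauche, CH2Cl–Br gauche, OH–Br gauche, Ph–CHO gauche; 0.9 + 0.8 + 0.7 + 0.9 = 3.3 kcal/mol.
The maximum (7.6 kcal/mol) occurs with CHO at 0°.

0°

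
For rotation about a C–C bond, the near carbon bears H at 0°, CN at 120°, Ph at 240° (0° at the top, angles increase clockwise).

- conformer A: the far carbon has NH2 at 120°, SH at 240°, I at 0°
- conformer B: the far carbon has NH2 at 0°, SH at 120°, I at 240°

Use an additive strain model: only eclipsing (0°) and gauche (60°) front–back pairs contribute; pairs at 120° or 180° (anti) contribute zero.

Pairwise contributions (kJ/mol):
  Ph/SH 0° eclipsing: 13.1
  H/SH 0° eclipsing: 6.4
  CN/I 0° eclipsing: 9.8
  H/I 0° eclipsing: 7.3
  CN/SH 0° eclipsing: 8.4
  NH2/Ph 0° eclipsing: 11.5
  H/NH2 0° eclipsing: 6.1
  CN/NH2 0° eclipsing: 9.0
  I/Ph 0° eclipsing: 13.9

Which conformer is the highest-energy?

A

A is eclipsed. H at 0° is eclipsed with I at 0° (7.3); CN at 120° is eclipsed with NH2 at 120° (9.0); Ph at 240° is eclipsed with SH at 240° (13.1). Total 29.4 kJ/mol.
B is eclipsed. H at 0° is eclipsed with NH2 at 0° (6.1); CN at 120° is eclipsed with SH at 120° (8.4); Ph at 240° is eclipsed with I at 240° (13.9). Total 28.4 kJ/mol.
A has the highest total (29.4 kJ/mol).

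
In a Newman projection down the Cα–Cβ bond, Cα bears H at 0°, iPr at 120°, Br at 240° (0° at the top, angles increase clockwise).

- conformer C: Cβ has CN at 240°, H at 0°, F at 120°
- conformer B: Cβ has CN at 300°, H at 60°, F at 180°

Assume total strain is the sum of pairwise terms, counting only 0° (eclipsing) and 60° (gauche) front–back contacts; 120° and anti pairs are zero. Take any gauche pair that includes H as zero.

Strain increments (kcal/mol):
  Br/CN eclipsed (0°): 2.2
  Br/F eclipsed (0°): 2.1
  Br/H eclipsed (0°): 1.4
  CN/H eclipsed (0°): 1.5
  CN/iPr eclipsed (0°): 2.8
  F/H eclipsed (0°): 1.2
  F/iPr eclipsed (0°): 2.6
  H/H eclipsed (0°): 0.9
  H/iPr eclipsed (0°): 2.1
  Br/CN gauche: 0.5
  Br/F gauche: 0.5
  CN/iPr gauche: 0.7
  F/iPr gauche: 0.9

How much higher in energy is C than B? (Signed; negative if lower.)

+3.8 kcal/mol

C (eclipsed): H–H eclipsed, iPr–F eclipsed, Br–CN eclipsed; 0.9 + 2.6 + 2.2 = 5.7 kcal/mol.
B (staggered): iPr–F gauche, Br–CN gauche, Br–F gauche; 0.9 + 0.5 + 0.5 = 1.9 kcal/mol.
E(C) − E(B) = 5.7 − 1.9 = +3.8 kcal/mol.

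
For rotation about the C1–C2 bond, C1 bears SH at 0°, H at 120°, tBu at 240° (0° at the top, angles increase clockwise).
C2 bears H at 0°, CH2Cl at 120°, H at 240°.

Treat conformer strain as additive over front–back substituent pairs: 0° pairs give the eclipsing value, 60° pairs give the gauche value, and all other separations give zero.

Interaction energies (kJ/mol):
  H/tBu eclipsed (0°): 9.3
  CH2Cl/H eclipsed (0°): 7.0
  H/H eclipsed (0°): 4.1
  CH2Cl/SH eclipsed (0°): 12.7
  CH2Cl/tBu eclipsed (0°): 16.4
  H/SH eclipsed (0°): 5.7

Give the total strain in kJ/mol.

This conformer (eclipsed): SH–H eclipsed, H–CH2Cl eclipsed, tBu–H eclipsed; 5.7 + 7.0 + 9.3 = 22.0 kJ/mol.

22.0 kJ/mol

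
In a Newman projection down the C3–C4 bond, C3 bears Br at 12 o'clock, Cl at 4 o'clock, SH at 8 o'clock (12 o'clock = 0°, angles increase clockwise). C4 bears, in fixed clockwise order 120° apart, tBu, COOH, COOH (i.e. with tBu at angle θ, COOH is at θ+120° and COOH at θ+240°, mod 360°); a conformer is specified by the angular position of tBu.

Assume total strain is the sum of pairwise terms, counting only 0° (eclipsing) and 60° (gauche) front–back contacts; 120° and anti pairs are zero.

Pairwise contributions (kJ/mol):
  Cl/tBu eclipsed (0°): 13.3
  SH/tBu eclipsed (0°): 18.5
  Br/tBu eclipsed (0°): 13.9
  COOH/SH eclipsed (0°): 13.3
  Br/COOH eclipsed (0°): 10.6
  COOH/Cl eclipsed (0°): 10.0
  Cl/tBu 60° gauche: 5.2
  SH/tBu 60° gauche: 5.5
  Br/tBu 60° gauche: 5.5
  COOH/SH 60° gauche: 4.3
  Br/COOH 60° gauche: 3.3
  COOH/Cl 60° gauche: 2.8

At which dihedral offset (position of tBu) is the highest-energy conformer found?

240°

tBu at 0° is eclipsed. Br at 0° is eclipsed with tBu at 0° (13.9); Cl at 120° is eclipsed with COOH at 120° (10.0); SH at 240° is eclipsed with COOH at 240° (13.3). Total 37.2 kJ/mol.
tBu at 60° is staggered. Br at 0° is gauche with tBu at 60° (5.5); Br at 0° is gauche with COOH at 300° (3.3); Cl at 120° is gauche with tBu at 60° (5.2); Cl at 120° is gauche with COOH at 180° (2.8); SH at 240° is gauche with COOH at 180° (4.3); SH at 240° is gauche with COOH at 300° (4.3). Total 25.4 kJ/mol.
tBu at 120° is eclipsed. Br at 0° is eclipsed with COOH at 0° (10.6); Cl at 120° is eclipsed with tBu at 120° (13.3); SH at 240° is eclipsed with COOH at 240° (13.3). Total 37.2 kJ/mol.
tBu at 180° is staggered. Br at 0° is gauche with COOH at 300° (3.3); Br at 0° is gauche with COOH at 60° (3.3); Cl at 120° is gauche with tBu at 180° (5.2); Cl at 120° is gauche with COOH at 60° (2.8); SH at 240° is gauche with tBu at 180° (5.5); SH at 240° is gauche with COOH at 300° (4.3). Total 24.4 kJ/mol.
tBu at 240° is eclipsed. Br at 0° is eclipsed with COOH at 0° (10.6); Cl at 120° is eclipsed with COOH at 120° (10.0); SH at 240° is eclipsed with tBu at 240° (18.5). Total 39.1 kJ/mol.
tBu at 300° is staggered. Br at 0° is gauche with tBu at 300° (5.5); Br at 0° is gauche with COOH at 60° (3.3); Cl at 120° is gauche with COOH at 60° (2.8); Cl at 120° is gauche with COOH at 180° (2.8); SH at 240° is gauche with tBu at 300° (5.5); SH at 240° is gauche with COOH at 180° (4.3). Total 24.2 kJ/mol.
The maximum (39.1 kJ/mol) occurs with tBu at 240°.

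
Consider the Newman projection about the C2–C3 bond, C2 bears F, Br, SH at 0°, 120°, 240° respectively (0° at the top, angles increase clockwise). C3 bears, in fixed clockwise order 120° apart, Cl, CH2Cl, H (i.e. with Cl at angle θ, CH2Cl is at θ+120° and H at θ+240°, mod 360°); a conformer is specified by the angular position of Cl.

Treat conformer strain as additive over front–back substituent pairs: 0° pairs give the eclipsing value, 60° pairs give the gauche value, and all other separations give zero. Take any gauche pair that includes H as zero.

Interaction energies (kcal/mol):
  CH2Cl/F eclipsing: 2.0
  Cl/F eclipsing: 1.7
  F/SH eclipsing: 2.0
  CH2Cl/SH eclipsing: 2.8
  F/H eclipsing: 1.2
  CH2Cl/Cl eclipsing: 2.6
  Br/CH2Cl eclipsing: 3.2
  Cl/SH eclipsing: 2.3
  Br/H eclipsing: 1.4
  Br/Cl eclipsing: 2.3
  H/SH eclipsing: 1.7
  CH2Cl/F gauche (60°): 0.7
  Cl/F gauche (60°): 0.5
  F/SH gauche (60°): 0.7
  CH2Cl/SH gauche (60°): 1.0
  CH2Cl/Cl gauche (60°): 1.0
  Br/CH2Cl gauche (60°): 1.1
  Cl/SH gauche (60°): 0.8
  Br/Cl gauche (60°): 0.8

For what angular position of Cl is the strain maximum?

0°

Cl at 0° (eclipsed): F(0°)/Cl(0°) eclipsed 1.7; Br(120°)/CH2Cl(120°) eclipsed 3.2; SH(240°)/H(240°) eclipsed 1.7 → 6.6 kcal/mol.
Cl at 60° (staggered): F(0°)/Cl(60°) gauche 0.5; Br(120°)/Cl(60°) gauche 0.8; Br(120°)/CH2Cl(180°) gauche 1.1; SH(240°)/CH2Cl(180°) gauche 1.0 → 3.4 kcal/mol.
Cl at 120° (eclipsed): F(0°)/H(0°) eclipsed 1.2; Br(120°)/Cl(120°) eclipsed 2.3; SH(240°)/CH2Cl(240°) eclipsed 2.8 → 6.3 kcal/mol.
Cl at 180° (staggered): F(0°)/CH2Cl(300°) gauche 0.7; Br(120°)/Cl(180°) gauche 0.8; SH(240°)/Cl(180°) gauche 0.8; SH(240°)/CH2Cl(300°) gauche 1.0 → 3.3 kcal/mol.
Cl at 240° (eclipsed): F(0°)/CH2Cl(0°) eclipsed 2.0; Br(120°)/H(120°) eclipsed 1.4; SH(240°)/Cl(240°) eclipsed 2.3 → 5.7 kcal/mol.
Cl at 300° (staggered): F(0°)/Cl(300°) gauche 0.5; F(0°)/CH2Cl(60°) gauche 0.7; Br(120°)/CH2Cl(60°) gauche 1.1; SH(240°)/Cl(300°) gauche 0.8 → 3.1 kcal/mol.
The maximum (6.6 kcal/mol) occurs with Cl at 0°.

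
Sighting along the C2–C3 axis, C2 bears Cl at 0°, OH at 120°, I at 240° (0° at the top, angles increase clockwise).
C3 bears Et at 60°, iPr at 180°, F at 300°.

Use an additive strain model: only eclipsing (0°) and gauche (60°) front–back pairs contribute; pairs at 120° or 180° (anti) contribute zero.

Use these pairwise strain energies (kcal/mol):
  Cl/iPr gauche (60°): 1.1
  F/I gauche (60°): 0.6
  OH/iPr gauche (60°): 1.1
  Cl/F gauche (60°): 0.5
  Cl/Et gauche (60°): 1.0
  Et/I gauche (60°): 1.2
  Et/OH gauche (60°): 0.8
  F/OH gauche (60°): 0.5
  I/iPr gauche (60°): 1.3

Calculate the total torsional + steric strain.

This conformer (staggered): Cl–Et gauche, Cl–F gauche, OH–Et gauche, OH–iPr gauche, I–iPr gauche, I–F gauche; 1.0 + 0.5 + 0.8 + 1.1 + 1.3 + 0.6 = 5.3 kcal/mol.

5.3 kcal/mol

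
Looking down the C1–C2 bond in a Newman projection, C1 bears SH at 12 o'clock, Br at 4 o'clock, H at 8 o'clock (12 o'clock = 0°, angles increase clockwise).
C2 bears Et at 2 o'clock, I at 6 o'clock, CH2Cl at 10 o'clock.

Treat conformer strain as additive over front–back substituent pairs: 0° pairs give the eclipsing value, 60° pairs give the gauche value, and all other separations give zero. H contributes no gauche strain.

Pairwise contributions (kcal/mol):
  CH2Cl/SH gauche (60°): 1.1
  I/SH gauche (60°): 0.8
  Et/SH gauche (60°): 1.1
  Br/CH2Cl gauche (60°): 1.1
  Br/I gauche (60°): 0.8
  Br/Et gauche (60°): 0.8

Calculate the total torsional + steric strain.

3.8 kcal/mol

This conformer (staggered): SH(0°)/Et(60°) gauche 1.1; SH(0°)/CH2Cl(300°) gauche 1.1; Br(120°)/Et(60°) gauche 0.8; Br(120°)/I(180°) gauche 0.8 → 3.8 kcal/mol.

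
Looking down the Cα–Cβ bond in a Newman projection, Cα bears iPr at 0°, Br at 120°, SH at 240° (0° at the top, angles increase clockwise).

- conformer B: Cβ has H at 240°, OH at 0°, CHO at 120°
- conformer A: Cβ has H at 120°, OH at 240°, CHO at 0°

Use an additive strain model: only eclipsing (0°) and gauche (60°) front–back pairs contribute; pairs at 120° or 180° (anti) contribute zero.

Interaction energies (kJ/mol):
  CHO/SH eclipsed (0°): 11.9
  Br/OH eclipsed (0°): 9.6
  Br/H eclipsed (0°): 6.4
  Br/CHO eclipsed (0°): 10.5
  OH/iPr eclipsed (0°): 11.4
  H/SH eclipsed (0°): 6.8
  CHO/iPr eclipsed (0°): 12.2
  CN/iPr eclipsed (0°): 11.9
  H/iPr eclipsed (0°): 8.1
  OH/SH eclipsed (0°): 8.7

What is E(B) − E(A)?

B is eclipsed. iPr at 0° is eclipsed with OH at 0° (11.4); Br at 120° is eclipsed with CHO at 120° (10.5); SH at 240° is eclipsed with H at 240° (6.8). Total 28.7 kJ/mol.
A is eclipsed. iPr at 0° is eclipsed with CHO at 0° (12.2); Br at 120° is eclipsed with H at 120° (6.4); SH at 240° is eclipsed with OH at 240° (8.7). Total 27.3 kJ/mol.
E(B) − E(A) = 28.7 − 27.3 = +1.4 kJ/mol.

+1.4 kJ/mol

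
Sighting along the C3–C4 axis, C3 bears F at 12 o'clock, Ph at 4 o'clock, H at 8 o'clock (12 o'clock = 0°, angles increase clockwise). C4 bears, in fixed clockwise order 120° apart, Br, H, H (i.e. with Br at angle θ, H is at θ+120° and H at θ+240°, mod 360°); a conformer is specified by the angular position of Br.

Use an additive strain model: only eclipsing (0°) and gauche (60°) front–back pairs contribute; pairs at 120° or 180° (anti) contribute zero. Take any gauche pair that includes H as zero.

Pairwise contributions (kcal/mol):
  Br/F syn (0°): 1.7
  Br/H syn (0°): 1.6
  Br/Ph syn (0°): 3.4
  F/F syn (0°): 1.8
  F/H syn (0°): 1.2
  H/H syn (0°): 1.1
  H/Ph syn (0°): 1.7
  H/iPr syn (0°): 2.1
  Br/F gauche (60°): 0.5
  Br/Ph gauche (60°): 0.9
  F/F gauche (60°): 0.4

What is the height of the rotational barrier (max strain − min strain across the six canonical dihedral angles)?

Br at 0° (eclipsed): F–Br eclipsed, Ph–H eclipsed, H–H eclipsed; 1.7 + 1.7 + 1.1 = 4.5 kcal/mol.
Br at 60° (staggered): F–Br gauche, Ph–Br gauche; 0.5 + 0.9 = 1.4 kcal/mol.
Br at 120° (eclipsed): F–H eclipsed, Ph–Br eclipsed, H–H eclipsed; 1.2 + 3.4 + 1.1 = 5.7 kcal/mol.
Br at 180° (staggered): Ph–Br gauche; 0.9 = 0.9 kcal/mol.
Br at 240° (eclipsed): F–H eclipsed, Ph–H eclipsed, H–Br eclipsed; 1.2 + 1.7 + 1.6 = 4.5 kcal/mol.
Br at 300° (staggered): F–Br gauche; 0.5 = 0.5 kcal/mol.
Max at 120° (5.7 kcal/mol), min at 300° (0.5 kcal/mol); barrier = 5.2 kcal/mol.

5.2 kcal/mol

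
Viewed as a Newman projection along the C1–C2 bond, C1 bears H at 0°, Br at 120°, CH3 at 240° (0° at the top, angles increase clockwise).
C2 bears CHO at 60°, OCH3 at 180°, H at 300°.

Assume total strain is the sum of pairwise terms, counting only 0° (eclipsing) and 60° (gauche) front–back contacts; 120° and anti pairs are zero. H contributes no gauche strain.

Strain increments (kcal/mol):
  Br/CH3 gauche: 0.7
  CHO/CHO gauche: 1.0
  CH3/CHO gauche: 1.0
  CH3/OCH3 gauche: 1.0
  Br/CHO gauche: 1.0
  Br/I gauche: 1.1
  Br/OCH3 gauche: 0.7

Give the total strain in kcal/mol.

2.7 kcal/mol

This conformer is staggered. Br at 120° is gauche with CHO at 60° (1.0); Br at 120° is gauche with OCH3 at 180° (0.7); CH3 at 240° is gauche with OCH3 at 180° (1.0). Total 2.7 kcal/mol.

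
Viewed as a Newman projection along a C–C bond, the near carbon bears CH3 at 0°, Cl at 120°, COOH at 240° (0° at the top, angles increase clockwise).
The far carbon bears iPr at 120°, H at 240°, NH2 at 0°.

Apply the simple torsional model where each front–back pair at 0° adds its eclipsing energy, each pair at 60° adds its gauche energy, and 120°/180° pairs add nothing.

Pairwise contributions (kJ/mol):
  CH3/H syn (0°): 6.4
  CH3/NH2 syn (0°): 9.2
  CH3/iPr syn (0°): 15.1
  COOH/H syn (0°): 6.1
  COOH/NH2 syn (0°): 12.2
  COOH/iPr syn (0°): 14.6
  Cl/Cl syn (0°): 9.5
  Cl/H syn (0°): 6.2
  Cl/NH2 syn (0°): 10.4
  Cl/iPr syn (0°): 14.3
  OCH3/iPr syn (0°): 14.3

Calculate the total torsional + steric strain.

29.6 kJ/mol

This conformer is eclipsed. CH3 at 0° is eclipsed with NH2 at 0° (9.2); Cl at 120° is eclipsed with iPr at 120° (14.3); COOH at 240° is eclipsed with H at 240° (6.1). Total 29.6 kJ/mol.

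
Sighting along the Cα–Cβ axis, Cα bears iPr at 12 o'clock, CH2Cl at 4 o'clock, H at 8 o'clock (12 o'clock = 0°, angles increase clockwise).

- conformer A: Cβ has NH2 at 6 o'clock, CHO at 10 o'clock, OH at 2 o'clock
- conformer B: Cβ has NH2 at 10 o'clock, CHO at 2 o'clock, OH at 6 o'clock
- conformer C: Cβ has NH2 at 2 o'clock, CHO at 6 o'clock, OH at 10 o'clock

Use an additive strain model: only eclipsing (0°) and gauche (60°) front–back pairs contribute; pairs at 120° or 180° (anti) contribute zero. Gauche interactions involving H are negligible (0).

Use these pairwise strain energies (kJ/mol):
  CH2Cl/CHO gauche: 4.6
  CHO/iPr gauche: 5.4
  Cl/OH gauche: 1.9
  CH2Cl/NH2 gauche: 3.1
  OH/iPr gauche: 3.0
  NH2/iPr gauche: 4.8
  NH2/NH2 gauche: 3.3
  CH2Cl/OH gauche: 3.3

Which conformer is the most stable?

A

A (staggered): iPr–CHO gauche, iPr–OH gauche, CH2Cl–NH2 gauche, CH2Cl–OH gauche; 5.4 + 3.0 + 3.1 + 3.3 = 14.8 kJ/mol.
B (staggered): iPr–NH2 gauche, iPr–CHO gauche, CH2Cl–CHO gauche, CH2Cl–OH gauche; 4.8 + 5.4 + 4.6 + 3.3 = 18.1 kJ/mol.
C (staggered): iPr–NH2 gauche, iPr–OH gauche, CH2Cl–NH2 gauche, CH2Cl–CHO gauche; 4.8 + 3.0 + 3.1 + 4.6 = 15.5 kJ/mol.
A has the lowest total (14.8 kJ/mol).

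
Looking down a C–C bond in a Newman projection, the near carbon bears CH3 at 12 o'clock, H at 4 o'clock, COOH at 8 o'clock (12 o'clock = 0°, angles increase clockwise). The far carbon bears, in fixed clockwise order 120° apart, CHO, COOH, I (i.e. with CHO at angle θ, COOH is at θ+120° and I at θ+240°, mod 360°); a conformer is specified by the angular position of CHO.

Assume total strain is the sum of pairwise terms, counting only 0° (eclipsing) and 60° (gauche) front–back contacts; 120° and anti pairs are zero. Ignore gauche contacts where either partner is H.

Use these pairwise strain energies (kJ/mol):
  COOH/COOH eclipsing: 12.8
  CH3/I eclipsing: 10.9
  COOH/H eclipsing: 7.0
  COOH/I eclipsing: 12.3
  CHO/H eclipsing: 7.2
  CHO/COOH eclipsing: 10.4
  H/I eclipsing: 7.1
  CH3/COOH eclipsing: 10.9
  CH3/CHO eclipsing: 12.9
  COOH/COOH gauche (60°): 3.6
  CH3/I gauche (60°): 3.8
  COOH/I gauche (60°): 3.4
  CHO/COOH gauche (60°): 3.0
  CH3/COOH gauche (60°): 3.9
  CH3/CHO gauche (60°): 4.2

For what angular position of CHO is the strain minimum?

180°

CHO at 0° is eclipsed. CH3 at 0° is eclipsed with CHO at 0° (12.9); H at 120° is eclipsed with COOH at 120° (7.0); COOH at 240° is eclipsed with I at 240° (12.3). Total 32.2 kJ/mol.
CHO at 60° is staggered. CH3 at 0° is gauche with CHO at 60° (4.2); CH3 at 0° is gauche with I at 300° (3.8); COOH at 240° is gauche with COOH at 180° (3.6); COOH at 240° is gauche with I at 300° (3.4). Total 15.0 kJ/mol.
CHO at 120° is eclipsed. CH3 at 0° is eclipsed with I at 0° (10.9); H at 120° is eclipsed with CHO at 120° (7.2); COOH at 240° is eclipsed with COOH at 240° (12.8). Total 30.9 kJ/mol.
CHO at 180° is staggered. CH3 at 0° is gauche with COOH at 300° (3.9); CH3 at 0° is gauche with I at 60° (3.8); COOH at 240° is gauche with CHO at 180° (3.0); COOH at 240° is gauche with COOH at 300° (3.6). Total 14.3 kJ/mol.
CHO at 240° is eclipsed. CH3 at 0° is eclipsed with COOH at 0° (10.9); H at 120° is eclipsed with I at 120° (7.1); COOH at 240° is eclipsed with CHO at 240° (10.4). Total 28.4 kJ/mol.
CHO at 300° is staggered. CH3 at 0° is gauche with CHO at 300° (4.2); CH3 at 0° is gauche with COOH at 60° (3.9); COOH at 240° is gauche with CHO at 300° (3.0); COOH at 240° is gauche with I at 180° (3.4). Total 14.5 kJ/mol.
The minimum (14.3 kJ/mol) occurs with CHO at 180°.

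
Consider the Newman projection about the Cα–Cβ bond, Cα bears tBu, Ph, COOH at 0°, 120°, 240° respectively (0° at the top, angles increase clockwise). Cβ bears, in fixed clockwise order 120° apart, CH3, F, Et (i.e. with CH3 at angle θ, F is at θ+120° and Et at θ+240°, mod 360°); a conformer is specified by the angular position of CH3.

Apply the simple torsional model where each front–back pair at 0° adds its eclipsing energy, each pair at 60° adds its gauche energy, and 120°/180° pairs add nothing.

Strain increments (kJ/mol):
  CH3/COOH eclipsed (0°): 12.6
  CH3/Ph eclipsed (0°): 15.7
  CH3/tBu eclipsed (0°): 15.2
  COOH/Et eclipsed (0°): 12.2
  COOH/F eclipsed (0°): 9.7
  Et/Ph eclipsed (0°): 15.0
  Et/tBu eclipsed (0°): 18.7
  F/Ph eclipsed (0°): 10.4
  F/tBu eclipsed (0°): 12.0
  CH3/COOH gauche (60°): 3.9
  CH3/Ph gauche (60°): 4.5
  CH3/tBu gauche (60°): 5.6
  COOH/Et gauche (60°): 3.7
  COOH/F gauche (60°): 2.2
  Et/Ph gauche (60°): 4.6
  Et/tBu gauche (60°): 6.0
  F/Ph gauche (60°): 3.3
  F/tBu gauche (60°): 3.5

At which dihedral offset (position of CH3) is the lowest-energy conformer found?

300°

CH3 at 0° (eclipsed): tBu(0°)/CH3(0°) eclipsed 15.2; Ph(120°)/F(120°) eclipsed 10.4; COOH(240°)/Et(240°) eclipsed 12.2 → 37.8 kJ/mol.
CH3 at 60° (staggered): tBu(0°)/CH3(60°) gauche 5.6; tBu(0°)/Et(300°) gauche 6.0; Ph(120°)/CH3(60°) gauche 4.5; Ph(120°)/F(180°) gauche 3.3; COOH(240°)/F(180°) gauche 2.2; COOH(240°)/Et(300°) gauche 3.7 → 25.3 kJ/mol.
CH3 at 120° (eclipsed): tBu(0°)/Et(0°) eclipsed 18.7; Ph(120°)/CH3(120°) eclipsed 15.7; COOH(240°)/F(240°) eclipsed 9.7 → 44.1 kJ/mol.
CH3 at 180° (staggered): tBu(0°)/F(300°) gauche 3.5; tBu(0°)/Et(60°) gauche 6.0; Ph(120°)/CH3(180°) gauche 4.5; Ph(120°)/Et(60°) gauche 4.6; COOH(240°)/CH3(180°) gauche 3.9; COOH(240°)/F(300°) gauche 2.2 → 24.7 kJ/mol.
CH3 at 240° (eclipsed): tBu(0°)/F(0°) eclipsed 12.0; Ph(120°)/Et(120°) eclipsed 15.0; COOH(240°)/CH3(240°) eclipsed 12.6 → 39.6 kJ/mol.
CH3 at 300° (staggered): tBu(0°)/CH3(300°) gauche 5.6; tBu(0°)/F(60°) gauche 3.5; Ph(120°)/F(60°) gauche 3.3; Ph(120°)/Et(180°) gauche 4.6; COOH(240°)/CH3(300°) gauche 3.9; COOH(240°)/Et(180°) gauche 3.7 → 24.6 kJ/mol.
The minimum (24.6 kJ/mol) occurs with CH3 at 300°.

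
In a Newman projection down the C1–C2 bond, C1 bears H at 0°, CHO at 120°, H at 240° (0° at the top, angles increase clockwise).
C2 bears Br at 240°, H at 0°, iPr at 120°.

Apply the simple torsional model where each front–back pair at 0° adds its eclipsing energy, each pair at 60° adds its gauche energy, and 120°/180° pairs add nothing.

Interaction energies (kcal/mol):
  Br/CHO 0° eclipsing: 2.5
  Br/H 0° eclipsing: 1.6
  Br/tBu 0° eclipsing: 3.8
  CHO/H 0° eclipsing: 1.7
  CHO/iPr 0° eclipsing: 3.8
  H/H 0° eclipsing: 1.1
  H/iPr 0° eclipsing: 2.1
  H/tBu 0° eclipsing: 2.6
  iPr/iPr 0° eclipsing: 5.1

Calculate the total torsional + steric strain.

This conformer (eclipsed): H–H eclipsed, CHO–iPr eclipsed, H–Br eclipsed; 1.1 + 3.8 + 1.6 = 6.5 kcal/mol.

6.5 kcal/mol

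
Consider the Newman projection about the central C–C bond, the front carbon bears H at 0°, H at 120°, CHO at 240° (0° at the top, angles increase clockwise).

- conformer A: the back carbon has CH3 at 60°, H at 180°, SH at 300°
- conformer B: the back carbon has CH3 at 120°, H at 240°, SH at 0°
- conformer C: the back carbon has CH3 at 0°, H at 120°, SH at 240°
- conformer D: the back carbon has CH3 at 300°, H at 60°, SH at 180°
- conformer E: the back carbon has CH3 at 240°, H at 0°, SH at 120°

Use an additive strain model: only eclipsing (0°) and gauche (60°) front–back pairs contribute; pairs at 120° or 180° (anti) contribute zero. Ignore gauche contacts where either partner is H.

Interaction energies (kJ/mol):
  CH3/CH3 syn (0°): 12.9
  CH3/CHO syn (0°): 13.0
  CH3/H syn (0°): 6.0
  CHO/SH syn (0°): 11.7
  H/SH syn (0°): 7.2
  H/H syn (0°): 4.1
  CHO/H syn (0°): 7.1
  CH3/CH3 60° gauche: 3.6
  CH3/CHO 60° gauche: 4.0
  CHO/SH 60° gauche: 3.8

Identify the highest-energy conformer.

E

A (staggered): CHO(240°)/SH(300°) gauche 3.8 → 3.8 kJ/mol.
B (eclipsed): H(0°)/SH(0°) eclipsed 7.2; H(120°)/CH3(120°) eclipsed 6.0; CHO(240°)/H(240°) eclipsed 7.1 → 20.3 kJ/mol.
C (eclipsed): H(0°)/CH3(0°) eclipsed 6.0; H(120°)/H(120°) eclipsed 4.1; CHO(240°)/SH(240°) eclipsed 11.7 → 21.8 kJ/mol.
D (staggered): CHO(240°)/CH3(300°) gauche 4.0; CHO(240°)/SH(180°) gauche 3.8 → 7.8 kJ/mol.
E (eclipsed): H(0°)/H(0°) eclipsed 4.1; H(120°)/SH(120°) eclipsed 7.2; CHO(240°)/CH3(240°) eclipsed 13.0 → 24.3 kJ/mol.
E has the highest total (24.3 kJ/mol).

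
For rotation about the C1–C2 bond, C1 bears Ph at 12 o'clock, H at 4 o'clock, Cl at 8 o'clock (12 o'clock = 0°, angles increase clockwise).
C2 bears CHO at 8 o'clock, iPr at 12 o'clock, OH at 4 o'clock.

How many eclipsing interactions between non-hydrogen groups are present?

2

Non-H eclipsing pairs: Ph(0°)/iPr(0°); Cl(240°)/CHO(240°) — 2 interactions.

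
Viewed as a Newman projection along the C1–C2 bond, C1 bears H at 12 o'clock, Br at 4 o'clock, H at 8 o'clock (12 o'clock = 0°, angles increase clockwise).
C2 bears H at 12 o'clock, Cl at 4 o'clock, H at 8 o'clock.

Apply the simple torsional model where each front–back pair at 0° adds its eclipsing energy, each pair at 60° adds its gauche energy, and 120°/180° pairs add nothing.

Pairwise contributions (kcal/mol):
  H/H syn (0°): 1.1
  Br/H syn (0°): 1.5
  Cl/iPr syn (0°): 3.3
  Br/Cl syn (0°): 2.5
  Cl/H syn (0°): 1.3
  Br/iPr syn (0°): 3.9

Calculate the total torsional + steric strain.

4.7 kcal/mol

This conformer (eclipsed): H(0°)/H(0°) eclipsed 1.1; Br(120°)/Cl(120°) eclipsed 2.5; H(240°)/H(240°) eclipsed 1.1 → 4.7 kcal/mol.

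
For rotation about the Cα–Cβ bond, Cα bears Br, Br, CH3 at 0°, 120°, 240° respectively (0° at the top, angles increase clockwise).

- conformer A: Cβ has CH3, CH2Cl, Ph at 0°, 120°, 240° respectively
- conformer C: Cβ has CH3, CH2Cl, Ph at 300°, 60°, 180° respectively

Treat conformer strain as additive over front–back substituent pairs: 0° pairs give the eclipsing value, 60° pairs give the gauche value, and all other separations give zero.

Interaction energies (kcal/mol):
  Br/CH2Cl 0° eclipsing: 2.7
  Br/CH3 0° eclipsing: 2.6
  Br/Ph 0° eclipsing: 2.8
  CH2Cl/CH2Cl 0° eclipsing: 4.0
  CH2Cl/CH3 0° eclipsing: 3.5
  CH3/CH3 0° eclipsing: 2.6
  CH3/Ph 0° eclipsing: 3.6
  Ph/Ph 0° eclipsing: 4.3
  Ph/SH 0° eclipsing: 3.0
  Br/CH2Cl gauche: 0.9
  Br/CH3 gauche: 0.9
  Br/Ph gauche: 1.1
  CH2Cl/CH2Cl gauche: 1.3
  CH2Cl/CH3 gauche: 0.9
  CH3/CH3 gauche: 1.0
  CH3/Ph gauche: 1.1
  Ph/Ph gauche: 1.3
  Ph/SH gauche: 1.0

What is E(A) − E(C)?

+3.0 kcal/mol

A (eclipsed): Br–CH3 eclipsed, Br–CH2Cl eclipsed, CH3–Ph eclipsed; 2.6 + 2.7 + 3.6 = 8.9 kcal/mol.
C (staggered): Br–CH3 gauche, Br–CH2Cl gauche, Br–CH2Cl gauche, Br–Ph gauche, CH3–CH3 gauche, CH3–Ph gauche; 0.9 + 0.9 + 0.9 + 1.1 + 1.0 + 1.1 = 5.9 kcal/mol.
E(A) − E(C) = 8.9 − 5.9 = +3.0 kcal/mol.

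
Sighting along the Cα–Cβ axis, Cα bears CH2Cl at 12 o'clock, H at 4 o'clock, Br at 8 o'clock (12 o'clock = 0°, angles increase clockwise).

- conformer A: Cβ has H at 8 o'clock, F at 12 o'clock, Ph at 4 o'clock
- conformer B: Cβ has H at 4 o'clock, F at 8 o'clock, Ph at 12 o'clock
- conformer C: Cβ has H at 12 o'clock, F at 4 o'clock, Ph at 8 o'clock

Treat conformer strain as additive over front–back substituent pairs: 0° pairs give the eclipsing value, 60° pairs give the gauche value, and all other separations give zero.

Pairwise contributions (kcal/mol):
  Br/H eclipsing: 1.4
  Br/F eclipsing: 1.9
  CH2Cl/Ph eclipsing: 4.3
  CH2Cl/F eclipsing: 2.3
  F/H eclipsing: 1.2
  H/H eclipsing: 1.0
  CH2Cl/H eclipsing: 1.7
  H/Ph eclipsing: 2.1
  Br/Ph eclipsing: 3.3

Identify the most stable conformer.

A

A is eclipsed. CH2Cl at 0° is eclipsed with F at 0° (2.3); H at 120° is eclipsed with Ph at 120° (2.1); Br at 240° is eclipsed with H at 240° (1.4). Total 5.8 kcal/mol.
B is eclipsed. CH2Cl at 0° is eclipsed with Ph at 0° (4.3); H at 120° is eclipsed with H at 120° (1.0); Br at 240° is eclipsed with F at 240° (1.9). Total 7.2 kcal/mol.
C is eclipsed. CH2Cl at 0° is eclipsed with H at 0° (1.7); H at 120° is eclipsed with F at 120° (1.2); Br at 240° is eclipsed with Ph at 240° (3.3). Total 6.2 kcal/mol.
A has the lowest total (5.8 kcal/mol).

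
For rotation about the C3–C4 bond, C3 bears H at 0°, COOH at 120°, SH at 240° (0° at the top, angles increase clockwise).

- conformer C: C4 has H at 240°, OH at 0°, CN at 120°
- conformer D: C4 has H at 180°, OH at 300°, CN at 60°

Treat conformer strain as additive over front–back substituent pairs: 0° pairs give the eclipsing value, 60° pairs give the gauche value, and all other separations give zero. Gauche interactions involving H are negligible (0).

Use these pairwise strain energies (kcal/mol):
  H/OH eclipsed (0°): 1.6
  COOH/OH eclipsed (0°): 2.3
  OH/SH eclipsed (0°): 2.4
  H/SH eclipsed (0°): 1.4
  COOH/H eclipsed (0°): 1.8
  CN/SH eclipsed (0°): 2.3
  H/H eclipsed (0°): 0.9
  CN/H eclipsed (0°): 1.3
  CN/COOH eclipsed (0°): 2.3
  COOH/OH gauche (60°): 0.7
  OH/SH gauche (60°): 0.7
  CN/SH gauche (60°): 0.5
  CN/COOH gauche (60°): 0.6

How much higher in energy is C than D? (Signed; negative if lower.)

C (eclipsed): H–OH eclipsed, COOH–CN eclipsed, SH–H eclipsed; 1.6 + 2.3 + 1.4 = 5.3 kcal/mol.
D (staggered): COOH–CN gauche, SH–OH gauche; 0.6 + 0.7 = 1.3 kcal/mol.
E(C) − E(D) = 5.3 − 1.3 = +4.0 kcal/mol.

+4.0 kcal/mol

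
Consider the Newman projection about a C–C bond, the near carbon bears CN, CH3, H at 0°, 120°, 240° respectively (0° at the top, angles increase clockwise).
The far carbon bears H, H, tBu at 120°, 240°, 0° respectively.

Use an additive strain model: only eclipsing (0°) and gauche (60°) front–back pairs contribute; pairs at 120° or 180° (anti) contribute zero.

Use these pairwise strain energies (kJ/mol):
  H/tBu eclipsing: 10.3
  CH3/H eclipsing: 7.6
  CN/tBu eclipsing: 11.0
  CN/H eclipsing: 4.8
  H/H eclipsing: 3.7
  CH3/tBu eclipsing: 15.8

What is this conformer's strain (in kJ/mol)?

This conformer (eclipsed): CN(0°)/tBu(0°) eclipsed 11.0; CH3(120°)/H(120°) eclipsed 7.6; H(240°)/H(240°) eclipsed 3.7 → 22.3 kJ/mol.

22.3 kJ/mol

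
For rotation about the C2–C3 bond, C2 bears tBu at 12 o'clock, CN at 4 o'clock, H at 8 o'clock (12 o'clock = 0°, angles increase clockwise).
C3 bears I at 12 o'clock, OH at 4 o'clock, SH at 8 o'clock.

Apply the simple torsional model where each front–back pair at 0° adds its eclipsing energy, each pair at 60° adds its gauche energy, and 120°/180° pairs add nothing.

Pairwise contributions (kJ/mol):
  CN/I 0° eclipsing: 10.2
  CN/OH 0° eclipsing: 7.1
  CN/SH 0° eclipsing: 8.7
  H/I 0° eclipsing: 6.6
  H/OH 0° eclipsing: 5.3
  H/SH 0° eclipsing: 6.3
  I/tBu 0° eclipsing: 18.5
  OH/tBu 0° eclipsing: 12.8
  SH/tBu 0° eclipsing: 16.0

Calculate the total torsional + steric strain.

31.9 kJ/mol

This conformer (eclipsed): tBu(0°)/I(0°) eclipsed 18.5; CN(120°)/OH(120°) eclipsed 7.1; H(240°)/SH(240°) eclipsed 6.3 → 31.9 kJ/mol.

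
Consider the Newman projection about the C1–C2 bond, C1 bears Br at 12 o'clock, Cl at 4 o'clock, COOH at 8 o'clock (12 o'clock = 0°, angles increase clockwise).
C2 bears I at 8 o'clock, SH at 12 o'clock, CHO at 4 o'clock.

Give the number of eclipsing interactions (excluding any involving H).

3

Non-H eclipsing pairs: Br(0°)/SH(0°); Cl(120°)/CHO(120°); COOH(240°)/I(240°) — 3 interactions.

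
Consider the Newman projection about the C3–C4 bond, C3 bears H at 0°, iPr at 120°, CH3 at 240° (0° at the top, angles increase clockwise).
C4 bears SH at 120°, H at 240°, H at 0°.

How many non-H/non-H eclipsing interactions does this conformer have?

Non-H eclipsing pairs: iPr(120°)/SH(120°) — 1 interaction.

1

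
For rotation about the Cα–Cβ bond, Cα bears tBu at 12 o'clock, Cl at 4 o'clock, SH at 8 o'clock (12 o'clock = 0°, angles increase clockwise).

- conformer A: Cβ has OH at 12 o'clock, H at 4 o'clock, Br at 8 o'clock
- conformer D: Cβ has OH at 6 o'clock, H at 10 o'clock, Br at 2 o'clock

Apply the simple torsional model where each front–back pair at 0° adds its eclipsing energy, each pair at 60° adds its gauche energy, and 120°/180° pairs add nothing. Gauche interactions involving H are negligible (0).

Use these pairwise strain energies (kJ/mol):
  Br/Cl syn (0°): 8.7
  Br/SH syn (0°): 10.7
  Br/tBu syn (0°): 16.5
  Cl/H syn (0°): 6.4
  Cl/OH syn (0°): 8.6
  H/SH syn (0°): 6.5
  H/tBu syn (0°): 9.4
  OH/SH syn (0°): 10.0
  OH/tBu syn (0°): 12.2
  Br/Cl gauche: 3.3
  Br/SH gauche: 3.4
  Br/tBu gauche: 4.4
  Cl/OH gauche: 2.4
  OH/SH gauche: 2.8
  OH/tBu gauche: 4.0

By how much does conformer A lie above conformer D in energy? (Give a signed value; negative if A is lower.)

+16.4 kJ/mol

A (eclipsed): tBu–OH eclipsed, Cl–H eclipsed, SH–Br eclipsed; 12.2 + 6.4 + 10.7 = 29.3 kJ/mol.
D (staggered): tBu–Br gauche, Cl–OH gauche, Cl–Br gauche, SH–OH gauche; 4.4 + 2.4 + 3.3 + 2.8 = 12.9 kJ/mol.
E(A) − E(D) = 29.3 − 12.9 = +16.4 kJ/mol.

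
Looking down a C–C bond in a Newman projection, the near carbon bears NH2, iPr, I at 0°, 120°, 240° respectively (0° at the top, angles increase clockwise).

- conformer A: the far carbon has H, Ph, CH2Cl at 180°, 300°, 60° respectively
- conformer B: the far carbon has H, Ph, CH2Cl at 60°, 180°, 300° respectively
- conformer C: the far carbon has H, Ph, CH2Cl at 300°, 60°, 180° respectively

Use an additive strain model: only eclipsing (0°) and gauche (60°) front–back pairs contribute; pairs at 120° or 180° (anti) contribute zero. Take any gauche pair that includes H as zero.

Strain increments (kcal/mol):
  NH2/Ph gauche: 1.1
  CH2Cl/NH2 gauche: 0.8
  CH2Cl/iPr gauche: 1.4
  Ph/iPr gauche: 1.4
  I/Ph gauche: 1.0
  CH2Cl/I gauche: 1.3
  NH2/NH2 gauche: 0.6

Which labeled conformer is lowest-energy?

A is staggered. NH2 at 0° is gauche with Ph at 300° (1.1); NH2 at 0° is gauche with CH2Cl at 60° (0.8); iPr at 120° is gauche with CH2Cl at 60° (1.4); I at 240° is gauche with Ph at 300° (1.0). Total 4.3 kcal/mol.
B is staggered. NH2 at 0° is gauche with CH2Cl at 300° (0.8); iPr at 120° is gauche with Ph at 180° (1.4); I at 240° is gauche with Ph at 180° (1.0); I at 240° is gauche with CH2Cl at 300° (1.3). Total 4.5 kcal/mol.
C is staggered. NH2 at 0° is gauche with Ph at 60° (1.1); iPr at 120° is gauche with Ph at 60° (1.4); iPr at 120° is gauche with CH2Cl at 180° (1.4); I at 240° is gauche with CH2Cl at 180° (1.3). Total 5.2 kcal/mol.
A has the lowest total (4.3 kcal/mol).

A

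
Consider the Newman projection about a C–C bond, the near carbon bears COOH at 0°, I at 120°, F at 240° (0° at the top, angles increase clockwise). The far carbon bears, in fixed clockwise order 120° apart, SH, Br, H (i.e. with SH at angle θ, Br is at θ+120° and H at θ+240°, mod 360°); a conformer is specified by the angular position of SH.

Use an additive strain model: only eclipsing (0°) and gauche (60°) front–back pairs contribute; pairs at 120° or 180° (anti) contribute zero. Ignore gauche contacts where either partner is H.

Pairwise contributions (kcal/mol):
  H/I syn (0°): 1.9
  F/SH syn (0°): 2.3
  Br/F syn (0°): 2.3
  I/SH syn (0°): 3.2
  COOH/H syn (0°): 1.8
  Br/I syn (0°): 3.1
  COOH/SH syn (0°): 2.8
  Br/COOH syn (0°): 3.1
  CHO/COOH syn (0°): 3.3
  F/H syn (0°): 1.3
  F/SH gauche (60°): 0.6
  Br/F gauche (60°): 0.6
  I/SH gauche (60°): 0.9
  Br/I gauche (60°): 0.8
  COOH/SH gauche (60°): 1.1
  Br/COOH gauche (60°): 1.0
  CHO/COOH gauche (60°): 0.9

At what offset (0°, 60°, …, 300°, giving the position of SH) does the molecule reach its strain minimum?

180°

SH at 0° (eclipsed): COOH(0°)/SH(0°) eclipsed 2.8; I(120°)/Br(120°) eclipsed 3.1; F(240°)/H(240°) eclipsed 1.3 → 7.2 kcal/mol.
SH at 60° (staggered): COOH(0°)/SH(60°) gauche 1.1; I(120°)/SH(60°) gauche 0.9; I(120°)/Br(180°) gauche 0.8; F(240°)/Br(180°) gauche 0.6 → 3.4 kcal/mol.
SH at 120° (eclipsed): COOH(0°)/H(0°) eclipsed 1.8; I(120°)/SH(120°) eclipsed 3.2; F(240°)/Br(240°) eclipsed 2.3 → 7.3 kcal/mol.
SH at 180° (staggered): COOH(0°)/Br(300°) gauche 1.0; I(120°)/SH(180°) gauche 0.9; F(240°)/SH(180°) gauche 0.6; F(240°)/Br(300°) gauche 0.6 → 3.1 kcal/mol.
SH at 240° (eclipsed): COOH(0°)/Br(0°) eclipsed 3.1; I(120°)/H(120°) eclipsed 1.9; F(240°)/SH(240°) eclipsed 2.3 → 7.3 kcal/mol.
SH at 300° (staggered): COOH(0°)/SH(300°) gauche 1.1; COOH(0°)/Br(60°) gauche 1.0; I(120°)/Br(60°) gauche 0.8; F(240°)/SH(300°) gauche 0.6 → 3.5 kcal/mol.
The minimum (3.1 kcal/mol) occurs with SH at 180°.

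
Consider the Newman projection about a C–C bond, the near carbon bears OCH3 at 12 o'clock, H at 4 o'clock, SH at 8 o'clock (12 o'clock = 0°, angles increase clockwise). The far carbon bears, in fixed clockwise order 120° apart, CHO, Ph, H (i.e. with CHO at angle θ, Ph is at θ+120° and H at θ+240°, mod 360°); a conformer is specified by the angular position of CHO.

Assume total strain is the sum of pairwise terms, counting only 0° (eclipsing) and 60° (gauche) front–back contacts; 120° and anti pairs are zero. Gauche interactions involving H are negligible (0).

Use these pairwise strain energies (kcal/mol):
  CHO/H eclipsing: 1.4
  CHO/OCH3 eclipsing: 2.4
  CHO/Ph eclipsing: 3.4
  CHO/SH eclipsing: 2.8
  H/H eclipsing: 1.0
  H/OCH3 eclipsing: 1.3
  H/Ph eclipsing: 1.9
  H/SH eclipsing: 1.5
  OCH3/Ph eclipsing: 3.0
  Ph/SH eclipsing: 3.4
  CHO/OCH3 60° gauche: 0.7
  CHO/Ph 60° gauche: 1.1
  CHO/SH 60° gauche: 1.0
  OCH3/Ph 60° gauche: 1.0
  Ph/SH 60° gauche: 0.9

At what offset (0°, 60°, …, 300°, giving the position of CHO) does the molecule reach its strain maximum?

240°

CHO at 0° (eclipsed): OCH3–CHO eclipsed, H–Ph eclipsed, SH–H eclipsed; 2.4 + 1.9 + 1.5 = 5.8 kcal/mol.
CHO at 60° (staggered): OCH3–CHO gauche, SH–Ph gauche; 0.7 + 0.9 = 1.6 kcal/mol.
CHO at 120° (eclipsed): OCH3–H eclipsed, H–CHO eclipsed, SH–Ph eclipsed; 1.3 + 1.4 + 3.4 = 6.1 kcal/mol.
CHO at 180° (staggered): OCH3–Ph gauche, SH–CHO gauche, SH–Ph gauche; 1.0 + 1.0 + 0.9 = 2.9 kcal/mol.
CHO at 240° (eclipsed): OCH3–Ph eclipsed, H–H eclipsed, SH–CHO eclipsed; 3.0 + 1.0 + 2.8 = 6.8 kcal/mol.
CHO at 300° (staggered): OCH3–CHO gauche, OCH3–Ph gauche, SH–CHO gauche; 0.7 + 1.0 + 1.0 = 2.7 kcal/mol.
The maximum (6.8 kcal/mol) occurs with CHO at 240°.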